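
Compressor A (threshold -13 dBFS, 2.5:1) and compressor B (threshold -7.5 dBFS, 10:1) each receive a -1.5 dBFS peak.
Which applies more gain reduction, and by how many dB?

A: GR = 11.5 − 11.5/2.5 = 6.9 dB.
B: GR = 6 − 6/10 = 5.4 dB.
A applies 1.5 dB more gain reduction.

A, by 1.5 dB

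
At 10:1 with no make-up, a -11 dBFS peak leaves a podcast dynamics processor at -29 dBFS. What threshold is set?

-31 dBFS

Let T be the threshold. Output overshoot = (input overshoot)/R, so -29 − T = (-11 − T)/10.
10·(-29 − T) = -11 − T → 9·T = -290 − (-11) = -279.
T = -279/9 = -31 dBFS.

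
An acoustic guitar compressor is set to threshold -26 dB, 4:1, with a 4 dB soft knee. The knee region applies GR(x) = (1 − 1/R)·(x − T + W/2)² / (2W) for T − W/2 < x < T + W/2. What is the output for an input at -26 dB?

-26.375 dB

x − T + W/2 = -26 − (-26) + 2 = 2.
GR = (1 − 1/4) × 2² / 8 = 0.75 × 4 / 8 = 0.375 dB.
Output = -26 − 0.375 = -26.375 dB.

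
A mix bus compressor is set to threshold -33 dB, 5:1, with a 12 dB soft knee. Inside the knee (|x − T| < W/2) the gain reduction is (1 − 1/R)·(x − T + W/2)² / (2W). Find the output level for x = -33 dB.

x − T + W/2 = -33 − (-33) + 6 = 6.
GR = (1 − 1/5) × 6² / 24 = 0.8 × 36 / 24 = 1.2 dB.
Output = -33 − 1.2 = -34.2 dB.

-34.2 dB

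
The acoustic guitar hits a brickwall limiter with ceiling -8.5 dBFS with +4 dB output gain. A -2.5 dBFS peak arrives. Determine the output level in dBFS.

The limiter clamps the peak to its -8.5 dBFS ceiling.
Output gain then adds 4 dB: -8.5 + 4 = -4.5 dBFS.

-4.5 dBFS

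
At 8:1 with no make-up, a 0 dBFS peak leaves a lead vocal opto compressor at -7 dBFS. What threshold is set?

Gain reduction = 0 − (-7) = 7 dB; output overshoot = GR / (R − 1) = 7 / 7 = 1 dB.
Threshold = output − output overshoot = -7 − 1 = -8 dBFS.

-8 dBFS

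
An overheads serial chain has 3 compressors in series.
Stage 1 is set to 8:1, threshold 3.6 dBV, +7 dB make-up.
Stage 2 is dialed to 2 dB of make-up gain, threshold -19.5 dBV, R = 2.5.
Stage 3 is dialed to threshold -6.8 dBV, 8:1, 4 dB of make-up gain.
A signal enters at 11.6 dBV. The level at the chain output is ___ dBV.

-2.5825 dBV

Stage 1: 8 dB above 3.6 dBV, reduced 8:1 to 1 dB above → 4.6 dBV; +7 dB make-up → 11.6 dBV.
Stage 2: 11.6 dBV is 31.1 dB over -19.5 dBV; at 2.5:1 that becomes 12.44 dB over, giving -7.06 dBV; +2 dB make-up → -5.06 dBV.
Stage 3: overshoot 1.74 dB → 1.74/8 = 0.2175 dB → -6.5825 dBV; +4 dB make-up → -2.5825 dBV.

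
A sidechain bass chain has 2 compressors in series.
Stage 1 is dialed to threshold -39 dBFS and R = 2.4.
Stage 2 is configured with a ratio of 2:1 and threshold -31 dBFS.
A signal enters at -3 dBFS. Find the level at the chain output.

Stage 1: overshoot 36 dB → 36/2.4 = 15 dB → -24 dBFS.
Stage 2: overshoot 7 dB → 7/2 = 3.5 dB → -27.5 dBFS.

-27.5 dBFS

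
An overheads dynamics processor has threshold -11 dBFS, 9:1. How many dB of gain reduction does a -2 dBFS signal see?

8 dB

Overshoot = -2 − (-11) = 9 dB.
At 9:1, output sits 9/9 = 1 dB above threshold.
GR = overshoot in − overshoot out = 9 − 1 = 8 dB.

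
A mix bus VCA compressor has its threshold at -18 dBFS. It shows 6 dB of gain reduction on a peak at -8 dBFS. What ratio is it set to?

Input overshoot = -8 − (-18) = 10 dB.
Output overshoot = 10 − 6 = 4 dB.
Ratio = input overshoot / output overshoot = 10 / 4 = 2.5.

2.5:1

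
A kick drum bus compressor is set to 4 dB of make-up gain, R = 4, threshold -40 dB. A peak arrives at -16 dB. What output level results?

-30 dB

Overshoot: -16 − (-40) = 24 dB.
4:1 compression reduces that to 24/4 = 6 dB over.
That puts the output at -34 dB; make-up adds 4 dB, giving -30 dB.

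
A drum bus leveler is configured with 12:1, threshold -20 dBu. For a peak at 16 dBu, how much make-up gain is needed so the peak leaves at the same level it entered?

33 dB

Overshoot 36 dB → 36/12 = 3 dB after compression, so the compressed level is -20 + 3 = -17 dBu.
Make-up = target − compressed = 16 − (-17) = 33 dB.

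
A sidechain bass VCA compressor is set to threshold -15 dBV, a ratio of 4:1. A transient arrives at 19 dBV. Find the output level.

-6.5 dBV

Overshoot: 19 − (-15) = 34 dB.
4:1 compression reduces that to 34/4 = 8.5 dB over.
So the level is -15 + 8.5 = -6.5 dBV.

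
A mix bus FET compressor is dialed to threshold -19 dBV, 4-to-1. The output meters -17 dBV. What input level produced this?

-11 dBV

That's 2 dB above the -19 dBV threshold.
Before 4:1 compression the overshoot was 2 × 4 = 8 dB, so input = -19 + 8 = -11 dBV.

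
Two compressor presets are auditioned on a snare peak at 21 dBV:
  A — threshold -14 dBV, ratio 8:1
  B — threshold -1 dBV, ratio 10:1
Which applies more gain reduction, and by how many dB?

A, by 10.825 dB

A: overshoot 35 dB → output overshoot 4.375 dB → GR 30.625 dB.
B: overshoot 22 dB → output overshoot 2.2 dB → GR 19.8 dB.
A applies 10.825 dB more gain reduction.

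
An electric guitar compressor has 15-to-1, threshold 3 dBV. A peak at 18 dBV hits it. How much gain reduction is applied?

14 dB

The signal is 15 dB above threshold.
At 15:1, output sits 15/15 = 1 dB above threshold.
Gain reduction = 15 − 1 = 14 dB.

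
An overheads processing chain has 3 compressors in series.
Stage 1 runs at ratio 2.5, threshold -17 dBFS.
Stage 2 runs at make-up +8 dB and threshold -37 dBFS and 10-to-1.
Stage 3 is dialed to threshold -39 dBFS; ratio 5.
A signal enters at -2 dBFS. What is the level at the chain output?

Stage 1: -2 dBFS is 15 dB over -17 dBFS; at 2.5:1 that becomes 6 dB over, giving -11 dBFS.
Stage 2: 26 dB above -37 dBFS, reduced 10:1 to 2.6 dB above → -34.4 dBFS; +8 dB make-up → -26.4 dBFS.
Stage 3: overshoot 12.6 dB → 12.6/5 = 2.52 dB → -36.48 dBFS.

-36.48 dBFS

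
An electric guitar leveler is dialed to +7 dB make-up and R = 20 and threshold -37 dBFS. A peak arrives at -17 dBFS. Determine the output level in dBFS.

-29 dBFS

Overshoot: -17 − (-37) = 20 dB.
20:1 compression reduces that to 20/20 = 1 dB over.
That puts the output at -36 dBFS; make-up adds 7 dB, giving -29 dBFS.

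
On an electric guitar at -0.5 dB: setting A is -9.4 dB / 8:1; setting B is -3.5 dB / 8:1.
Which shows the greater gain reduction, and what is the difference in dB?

A: overshoot 8.9 dB → output overshoot 1.1125 dB → GR 7.7875 dB.
B: overshoot 3 dB → output overshoot 0.375 dB → GR 2.625 dB.
Difference: 5.1625 dB in favour of A.

A, by 5.1625 dB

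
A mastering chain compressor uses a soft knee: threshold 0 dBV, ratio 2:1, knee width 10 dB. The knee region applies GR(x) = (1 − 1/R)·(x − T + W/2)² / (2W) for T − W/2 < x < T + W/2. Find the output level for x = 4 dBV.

x − T + W/2 = 4 − 0 + 5 = 9.
GR = (1 − 1/2) × 9² / 20 = 0.5 × 81 / 20 = 2.025 dB.
Output = 4 − 2.025 = 1.975 dBV.

1.975 dBV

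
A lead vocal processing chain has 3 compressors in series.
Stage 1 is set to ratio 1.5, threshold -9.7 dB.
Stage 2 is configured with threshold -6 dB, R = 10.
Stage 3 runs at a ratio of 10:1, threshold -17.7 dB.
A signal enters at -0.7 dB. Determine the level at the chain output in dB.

-16.507 dB

Stage 1: overshoot 9 dB → 9/1.5 = 6 dB → -3.7 dB.
Stage 2: 2.3 dB above -6 dB, reduced 10:1 to 0.23 dB above → -5.77 dB.
Stage 3: -5.77 dB is 11.93 dB over -17.7 dB; at 10:1 that becomes 1.193 dB over, giving -16.507 dB.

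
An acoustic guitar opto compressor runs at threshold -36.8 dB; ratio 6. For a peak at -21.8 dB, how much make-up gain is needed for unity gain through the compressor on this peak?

12.5 dB

Without make-up, output = threshold + overshoot/6 = -36.8 + 2.5 = -34.3 dB.
Gap to target: 12.5 dB.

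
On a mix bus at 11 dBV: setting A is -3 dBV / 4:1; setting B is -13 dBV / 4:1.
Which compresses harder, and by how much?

B, by 7.5 dB

A: overshoot 14 dB → output overshoot 3.5 dB → GR 10.5 dB.
B: overshoot 24 dB → output overshoot 6 dB → GR 18 dB.
Difference: 7.5 dB in favour of B.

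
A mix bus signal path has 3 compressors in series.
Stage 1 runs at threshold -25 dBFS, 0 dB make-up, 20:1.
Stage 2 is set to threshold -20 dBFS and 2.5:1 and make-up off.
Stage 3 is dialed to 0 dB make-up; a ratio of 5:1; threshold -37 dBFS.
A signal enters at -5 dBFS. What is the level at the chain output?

-34.4 dBFS

Stage 1: 20 dB above -25 dBFS, reduced 20:1 to 1 dB above → -24 dBFS.
Stage 2: -24 dBFS ≤ -20 dBFS, so stage 2 doesn't engage; output -24 dBFS.
Stage 3: overshoot 13 dB → 13/5 = 2.6 dB → -34.4 dBFS.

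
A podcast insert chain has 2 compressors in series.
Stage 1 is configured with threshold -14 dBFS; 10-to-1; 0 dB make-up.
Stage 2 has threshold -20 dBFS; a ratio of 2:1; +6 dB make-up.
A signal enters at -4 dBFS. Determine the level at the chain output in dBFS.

Stage 1: overshoot 10 dB → 10/10 = 1 dB → -13 dBFS.
Stage 2: overshoot 7 dB → 7/2 = 3.5 dB → -16.5 dBFS; +6 dB make-up → -10.5 dBFS.

-10.5 dBFS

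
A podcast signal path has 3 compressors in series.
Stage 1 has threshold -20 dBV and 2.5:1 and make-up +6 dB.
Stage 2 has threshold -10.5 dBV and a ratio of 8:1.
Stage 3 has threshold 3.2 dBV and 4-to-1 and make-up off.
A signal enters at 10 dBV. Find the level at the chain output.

Stage 1: 30 dB above -20 dBV, reduced 2.5:1 to 12 dB above → -8 dBV; +6 dB make-up → -2 dBV.
Stage 2: 8.5 dB above -10.5 dBV, reduced 8:1 to 1.0625 dB above → -9.4375 dBV.
Stage 3: below threshold (-9.4375 ≤ 3.2); passes unchanged; output -9.4375 dBV.

-9.4375 dBV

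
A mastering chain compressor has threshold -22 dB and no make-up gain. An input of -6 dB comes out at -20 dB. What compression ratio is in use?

8:1

Input overshoot = -6 − (-22) = 16 dB; output overshoot = -20 − (-22) = 2 dB.
Ratio = 16 / 2 = 8.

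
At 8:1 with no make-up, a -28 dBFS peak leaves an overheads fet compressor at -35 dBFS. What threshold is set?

Let T be the threshold. Output overshoot = (input overshoot)/R, so -35 − T = (-28 − T)/8.
8·(-35 − T) = -28 − T → 7·T = -280 − (-28) = -252.
T = -252/7 = -36 dBFS.

-36 dBFS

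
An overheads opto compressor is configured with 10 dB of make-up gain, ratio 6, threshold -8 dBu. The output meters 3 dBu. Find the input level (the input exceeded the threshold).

-2 dBu

Before make-up, the level was 3 − 10 = -7 dBu.
The compressed level sits -7 − (-8) = 1 dB over threshold.
Undo the ratio: input overshoot = 1 × 6 = 6 dB, giving input = -2 dBu.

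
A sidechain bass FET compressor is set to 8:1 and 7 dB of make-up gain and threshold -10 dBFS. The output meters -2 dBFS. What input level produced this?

-2 dBFS

Before make-up, the level was -2 − 7 = -9 dBFS.
The compressed level sits -9 − (-10) = 1 dB over threshold.
Undo the ratio: input overshoot = 1 × 8 = 8 dB, giving input = -2 dBFS.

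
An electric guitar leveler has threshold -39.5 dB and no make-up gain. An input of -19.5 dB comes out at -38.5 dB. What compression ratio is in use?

20:1

Input overshoot = -19.5 − (-39.5) = 20 dB; output overshoot = -38.5 − (-39.5) = 1 dB.
Ratio = 20 / 1 = 20.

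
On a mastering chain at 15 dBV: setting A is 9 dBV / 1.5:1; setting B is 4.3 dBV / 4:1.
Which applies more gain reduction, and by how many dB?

A: overshoot 6 dB → output overshoot 4 dB → GR 2 dB.
B: overshoot 10.7 dB → output overshoot 2.675 dB → GR 8.025 dB.
B reduces 6.025 dB more.

B, by 6.025 dB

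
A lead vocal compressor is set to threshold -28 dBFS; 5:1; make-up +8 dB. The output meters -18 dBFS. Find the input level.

Remove make-up: -18 − 8 = -26 dBFS.
That's 2 dB above the -28 dBFS threshold.
Undo the ratio: input overshoot = 2 × 5 = 10 dB, giving input = -18 dBFS.

-18 dBFS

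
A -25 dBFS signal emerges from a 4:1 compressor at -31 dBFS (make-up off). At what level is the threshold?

Let T be the threshold. Output overshoot = (input overshoot)/R, so -31 − T = (-25 − T)/4.
4·(-31 − T) = -25 − T → 3·T = -124 − (-25) = -99.
T = -99/3 = -33 dBFS.

-33 dBFS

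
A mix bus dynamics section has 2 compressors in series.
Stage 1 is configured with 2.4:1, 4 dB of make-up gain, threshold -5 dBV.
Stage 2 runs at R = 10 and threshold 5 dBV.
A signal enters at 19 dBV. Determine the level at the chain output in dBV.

Stage 1: overshoot 24 dB → 24/2.4 = 10 dB → 5 dBV; +4 dB make-up → 9 dBV.
Stage 2: overshoot 4 dB → 4/10 = 0.4 dB → 5.4 dBV.

5.4 dBV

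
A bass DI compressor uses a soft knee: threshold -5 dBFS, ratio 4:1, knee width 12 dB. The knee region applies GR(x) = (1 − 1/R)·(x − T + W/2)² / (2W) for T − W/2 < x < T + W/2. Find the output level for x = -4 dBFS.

-5.53125 dBFS

x − T + W/2 = -4 − (-5) + 6 = 7.
GR = (1 − 1/4) × 7² / 24 = 0.75 × 49 / 24 = 1.53125 dB.
Output = -4 − 1.53125 = -5.53125 dBFS.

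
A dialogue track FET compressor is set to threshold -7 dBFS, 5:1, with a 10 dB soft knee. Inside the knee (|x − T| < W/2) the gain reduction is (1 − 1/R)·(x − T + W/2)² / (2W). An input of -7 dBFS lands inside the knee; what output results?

x − T + W/2 = -7 − (-7) + 5 = 5.
GR = (1 − 1/5) × 5² / 20 = 0.8 × 25 / 20 = 1 dB.
Output = -7 − 1 = -8 dBFS.

-8 dBFS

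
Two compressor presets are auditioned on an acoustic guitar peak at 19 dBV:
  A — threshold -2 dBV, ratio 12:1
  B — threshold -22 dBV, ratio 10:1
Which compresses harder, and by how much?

A: overshoot 21 dB → output overshoot 1.75 dB → GR 19.25 dB.
B: overshoot 41 dB → output overshoot 4.1 dB → GR 36.9 dB.
B applies 17.65 dB more gain reduction.

B, by 17.65 dB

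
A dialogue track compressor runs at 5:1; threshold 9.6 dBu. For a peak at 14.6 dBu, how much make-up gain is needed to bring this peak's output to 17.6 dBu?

7 dB

The peak compresses to 9.6 + 5/5 = 10.6 dBu.
To reach 17.6 dBu requires 17.6 − 10.6 = 7 dB of make-up.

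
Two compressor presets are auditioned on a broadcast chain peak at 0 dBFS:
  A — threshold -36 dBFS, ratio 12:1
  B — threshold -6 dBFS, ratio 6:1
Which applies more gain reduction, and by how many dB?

A, by 28 dB

A: overshoot 36 dB → output overshoot 3 dB → GR 33 dB.
B: overshoot 6 dB → output overshoot 1 dB → GR 5 dB.
Difference: 28 dB in favour of A.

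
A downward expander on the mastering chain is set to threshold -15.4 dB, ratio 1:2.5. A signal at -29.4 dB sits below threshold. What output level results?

Undershoot = (-15.4) − (-29.4) = 14 dB.
At 1:2.5, that expands to 35 dB under threshold.
Output = -15.4 − 35 = -50.4 dB.

-50.4 dB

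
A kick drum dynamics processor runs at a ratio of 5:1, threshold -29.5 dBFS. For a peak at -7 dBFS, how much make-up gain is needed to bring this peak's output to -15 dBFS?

Overshoot 22.5 dB → 22.5/5 = 4.5 dB after compression, so the compressed level is -29.5 + 4.5 = -25 dBFS.
Make-up = target − compressed = -15 − (-25) = 10 dB.

10 dB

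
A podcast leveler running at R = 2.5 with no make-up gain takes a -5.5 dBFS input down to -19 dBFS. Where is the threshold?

Input is 22.5 dB above T (since output overshoot × R = input overshoot: (-19 − T)·2.5 = -5.5 − T gives T = -28 dBFS).
Check: -28 + (-5.5 − (-28))/2.5 = -28 + 9 = -19 dBFS. ✓

-28 dBFS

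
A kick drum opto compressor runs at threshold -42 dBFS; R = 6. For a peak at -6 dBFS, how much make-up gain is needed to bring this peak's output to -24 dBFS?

Overshoot 36 dB → 36/6 = 6 dB after compression, so the compressed level is -42 + 6 = -36 dBFS.
Make-up = target − compressed = -24 − (-36) = 12 dB.

12 dB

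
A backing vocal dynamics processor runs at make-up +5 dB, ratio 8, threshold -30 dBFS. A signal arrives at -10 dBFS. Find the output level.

-10 dBFS sits 20 dB over threshold.
The 20 dB excess becomes 2.5 dB after 8:1 reduction.
Output = -30 + 2.5 = -27.5 dBFS; make-up adds 5 dB, giving -22.5 dBFS.

-22.5 dBFS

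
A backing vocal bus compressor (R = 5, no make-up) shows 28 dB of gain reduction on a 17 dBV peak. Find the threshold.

Gain reduction = 17 − (-11) = 28 dB; output overshoot = GR / (R − 1) = 28 / 4 = 7 dB.
Threshold = output − output overshoot = -11 − 7 = -18 dBV.

-18 dBV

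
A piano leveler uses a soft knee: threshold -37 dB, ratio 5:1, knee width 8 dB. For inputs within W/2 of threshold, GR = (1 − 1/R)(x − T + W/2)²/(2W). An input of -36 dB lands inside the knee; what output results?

x − T + W/2 = -36 − (-37) + 4 = 5.
GR = (1 − 1/5) × 5² / 16 = 0.8 × 25 / 16 = 1.25 dB.
Output = -36 − 1.25 = -37.25 dB.

-37.25 dB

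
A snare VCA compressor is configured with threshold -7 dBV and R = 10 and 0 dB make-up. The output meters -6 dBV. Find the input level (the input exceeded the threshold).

3 dBV

The compressed level sits -6 − (-7) = 1 dB over threshold.
Undo the ratio: input overshoot = 1 × 10 = 10 dB, giving input = 3 dBV.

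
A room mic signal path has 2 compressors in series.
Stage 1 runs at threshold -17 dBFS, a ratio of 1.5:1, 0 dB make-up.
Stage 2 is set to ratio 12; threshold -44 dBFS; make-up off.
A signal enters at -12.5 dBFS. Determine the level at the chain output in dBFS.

-41.5 dBFS

Stage 1: overshoot 4.5 dB → 4.5/1.5 = 3 dB → -14 dBFS.
Stage 2: 30 dB above -44 dBFS, reduced 12:1 to 2.5 dB above → -41.5 dBFS.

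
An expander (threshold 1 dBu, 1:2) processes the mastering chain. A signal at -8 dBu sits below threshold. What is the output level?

The input is 9 dB below the 1 dBu threshold.
A 1:2 expander multiplies undershoot by 2: 9 × 2 = 18 dB below threshold.
Output = 1 − 18 = -17 dBu.

-17 dBu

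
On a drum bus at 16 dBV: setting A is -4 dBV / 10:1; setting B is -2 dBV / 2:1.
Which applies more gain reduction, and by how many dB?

A, by 9 dB

A: GR = 20 − 20/10 = 18 dB.
B: GR = 18 − 18/2 = 9 dB.
A reduces 9 dB more.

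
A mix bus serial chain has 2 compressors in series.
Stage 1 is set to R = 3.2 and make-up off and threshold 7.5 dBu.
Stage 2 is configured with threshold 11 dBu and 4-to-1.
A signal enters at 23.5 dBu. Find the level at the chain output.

11.375 dBu

Stage 1: 16 dB above 7.5 dBu, reduced 3.2:1 to 5 dB above → 12.5 dBu.
Stage 2: overshoot 1.5 dB → 1.5/4 = 0.375 dB → 11.375 dBu.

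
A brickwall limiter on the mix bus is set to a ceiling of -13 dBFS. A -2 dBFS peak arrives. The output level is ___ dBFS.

-13 dBFS

At ∞:1, everything above -13 dBFS is held at the ceiling.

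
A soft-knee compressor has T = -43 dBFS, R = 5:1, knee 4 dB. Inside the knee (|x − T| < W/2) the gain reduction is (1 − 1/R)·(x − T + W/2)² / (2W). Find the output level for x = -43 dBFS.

-43.4 dBFS

x − T + W/2 = -43 − (-43) + 2 = 2.
GR = (1 − 1/5) × 2² / 8 = 0.8 × 4 / 8 = 0.4 dB.
Output = -43 − 0.4 = -43.4 dBFS.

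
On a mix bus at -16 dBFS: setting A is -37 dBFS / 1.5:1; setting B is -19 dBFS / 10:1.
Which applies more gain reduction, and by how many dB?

A: overshoot 21 dB → output overshoot 14 dB → GR 7 dB.
B: overshoot 3 dB → output overshoot 0.3 dB → GR 2.7 dB.
A applies 4.3 dB more gain reduction.

A, by 4.3 dB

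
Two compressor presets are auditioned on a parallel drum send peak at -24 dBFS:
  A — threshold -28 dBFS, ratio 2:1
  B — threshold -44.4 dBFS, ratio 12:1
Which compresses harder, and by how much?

B, by 16.7 dB

A: GR = 4 − 4/2 = 2 dB.
B: GR = 20.4 − 20.4/12 = 18.7 dB.
B reduces 16.7 dB more.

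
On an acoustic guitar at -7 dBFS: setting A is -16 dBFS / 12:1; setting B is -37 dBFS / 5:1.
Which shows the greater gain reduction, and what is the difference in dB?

A: 9 dB over, compressed to 0.75 dB over, so 8.25 dB of GR.
B: 30 dB over, compressed to 6 dB over, so 24 dB of GR.
B reduces 15.75 dB more.

B, by 15.75 dB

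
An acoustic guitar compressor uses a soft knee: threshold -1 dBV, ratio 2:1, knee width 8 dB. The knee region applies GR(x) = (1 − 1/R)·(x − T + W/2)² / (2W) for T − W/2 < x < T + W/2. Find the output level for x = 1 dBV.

x − T + W/2 = 1 − (-1) + 4 = 6.
GR = (1 − 1/2) × 6² / 16 = 0.5 × 36 / 16 = 1.125 dB.
Output = 1 − 1.125 = -0.125 dBV.

-0.125 dBV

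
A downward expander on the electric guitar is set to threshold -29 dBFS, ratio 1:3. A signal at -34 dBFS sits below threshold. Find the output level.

-44 dBFS

Undershoot = (-29) − (-34) = 5 dB.
At 1:3, that expands to 15 dB under threshold.
Output = -29 − 15 = -44 dBFS.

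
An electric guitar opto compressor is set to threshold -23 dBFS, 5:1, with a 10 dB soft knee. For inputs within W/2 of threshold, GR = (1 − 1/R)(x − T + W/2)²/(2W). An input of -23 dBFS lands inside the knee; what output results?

-24 dBFS

x − T + W/2 = -23 − (-23) + 5 = 5.
GR = (1 − 1/5) × 5² / 20 = 0.8 × 25 / 20 = 1 dB.
Output = -23 − 1 = -24 dBFS.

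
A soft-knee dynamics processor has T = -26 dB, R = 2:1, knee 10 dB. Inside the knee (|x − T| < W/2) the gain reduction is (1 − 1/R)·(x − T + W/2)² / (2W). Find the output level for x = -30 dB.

x − T + W/2 = -30 − (-26) + 5 = 1.
GR = (1 − 1/2) × 1² / 20 = 0.5 × 1 / 20 = 0.025 dB.
Output = -30 − 0.025 = -30.025 dB.

-30.025 dB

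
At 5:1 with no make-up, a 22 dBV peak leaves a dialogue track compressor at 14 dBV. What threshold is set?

Input is 10 dB above T (since output overshoot × R = input overshoot: (14 − T)·5 = 22 − T gives T = 12 dBV).
Check: 12 + (22 − 12)/5 = 12 + 2 = 14 dBV. ✓

12 dBV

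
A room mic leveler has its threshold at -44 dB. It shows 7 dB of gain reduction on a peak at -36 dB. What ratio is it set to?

Input overshoot = -36 − (-44) = 8 dB.
Output overshoot = 8 − 7 = 1 dB.
Ratio = input overshoot / output overshoot = 8 / 1 = 8.

8:1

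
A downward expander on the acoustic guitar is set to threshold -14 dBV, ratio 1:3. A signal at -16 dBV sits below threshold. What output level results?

Below threshold, a 1:3 expander applies gain = (3−1)×(T − x) of attenuation.
(3−1) × 2 = 4 dB, so output = -16 − 4 = -20 dBV.

-20 dBV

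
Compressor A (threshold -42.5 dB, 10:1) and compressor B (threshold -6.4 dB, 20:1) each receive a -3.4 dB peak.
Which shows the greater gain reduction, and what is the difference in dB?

A, by 32.34 dB

A: 39.1 dB over, compressed to 3.91 dB over, so 35.19 dB of GR.
B: 3 dB over, compressed to 0.15 dB over, so 2.85 dB of GR.
Difference: 32.34 dB in favour of A.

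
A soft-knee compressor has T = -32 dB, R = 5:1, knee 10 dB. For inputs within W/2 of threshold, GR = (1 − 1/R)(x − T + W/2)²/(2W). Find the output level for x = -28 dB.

-31.24 dB

x − T + W/2 = -28 − (-32) + 5 = 9.
GR = (1 − 1/5) × 9² / 20 = 0.8 × 81 / 20 = 3.24 dB.
Output = -28 − 3.24 = -31.24 dB.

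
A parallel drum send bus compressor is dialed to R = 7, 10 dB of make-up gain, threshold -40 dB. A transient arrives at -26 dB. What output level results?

The input is 14 dB above the -40 dB threshold.
At 7:1 the overshoot is divided by 7, leaving 2 dB above threshold.
That puts the output at -38 dB; make-up adds 10 dB, giving -28 dB.

-28 dB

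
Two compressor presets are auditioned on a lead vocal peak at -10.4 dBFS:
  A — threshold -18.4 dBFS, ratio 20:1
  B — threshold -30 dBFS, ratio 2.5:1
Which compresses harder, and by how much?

A: overshoot 8 dB → output overshoot 0.4 dB → GR 7.6 dB.
B: overshoot 19.6 dB → output overshoot 7.84 dB → GR 11.76 dB.
B applies 4.16 dB more gain reduction.

B, by 4.16 dB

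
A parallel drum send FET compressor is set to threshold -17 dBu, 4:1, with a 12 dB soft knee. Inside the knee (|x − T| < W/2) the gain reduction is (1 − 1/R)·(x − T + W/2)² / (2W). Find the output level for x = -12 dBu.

-15.78125 dBu

x − T + W/2 = -12 − (-17) + 6 = 11.
GR = (1 − 1/4) × 11² / 24 = 0.75 × 121 / 24 = 3.78125 dB.
Output = -12 − 3.78125 = -15.78125 dBu.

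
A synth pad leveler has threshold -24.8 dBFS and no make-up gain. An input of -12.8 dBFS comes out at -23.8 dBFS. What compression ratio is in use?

12:1

Input overshoot = -12.8 − (-24.8) = 12 dB; output overshoot = -23.8 − (-24.8) = 1 dB.
Ratio = 12 / 1 = 12.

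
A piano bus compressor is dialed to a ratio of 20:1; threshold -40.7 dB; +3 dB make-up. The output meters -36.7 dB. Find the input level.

Stripping the +3 dB make-up gives -39.7 dB at the gain stage.
That's 1 dB above the -40.7 dB threshold.
Undo the ratio: input overshoot = 1 × 20 = 20 dB, giving input = -20.7 dB.

-20.7 dB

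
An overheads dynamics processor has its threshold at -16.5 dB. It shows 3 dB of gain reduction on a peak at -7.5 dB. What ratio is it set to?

Input overshoot = -7.5 − (-16.5) = 9 dB.
Output overshoot = 9 − 3 = 6 dB.
Ratio = input overshoot / output overshoot = 9 / 6 = 1.5.

1.5:1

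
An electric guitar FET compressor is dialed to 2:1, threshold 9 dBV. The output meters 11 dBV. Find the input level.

That's 2 dB above the 9 dBV threshold.
Before 2:1 compression the overshoot was 2 × 2 = 4 dB, so input = 9 + 4 = 13 dBV.

13 dBV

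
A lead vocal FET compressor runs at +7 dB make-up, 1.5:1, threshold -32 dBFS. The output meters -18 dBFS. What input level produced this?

Remove make-up: -18 − 7 = -25 dBFS.
That's 7 dB above the -32 dBFS threshold.
Before 1.5:1 compression the overshoot was 7 × 1.5 = 10.5 dB, so input = -32 + 10.5 = -21.5 dBFS.

-21.5 dBFS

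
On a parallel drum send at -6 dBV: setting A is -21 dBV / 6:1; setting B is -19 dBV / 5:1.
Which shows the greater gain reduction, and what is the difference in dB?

A: overshoot 15 dB → output overshoot 2.5 dB → GR 12.5 dB.
B: overshoot 13 dB → output overshoot 2.6 dB → GR 10.4 dB.
A reduces 2.1 dB more.

A, by 2.1 dB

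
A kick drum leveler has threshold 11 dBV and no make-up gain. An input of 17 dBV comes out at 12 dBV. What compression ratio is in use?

Input overshoot = 17 − 11 = 6 dB; output overshoot = 12 − 11 = 1 dB.
Ratio = 6 / 1 = 6.

6:1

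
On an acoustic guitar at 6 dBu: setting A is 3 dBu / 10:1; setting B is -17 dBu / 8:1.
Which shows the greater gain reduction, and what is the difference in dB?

B, by 17.425 dB

A: GR = 3 − 3/10 = 2.7 dB.
B: GR = 23 − 23/8 = 20.125 dB.
Difference: 17.425 dB in favour of B.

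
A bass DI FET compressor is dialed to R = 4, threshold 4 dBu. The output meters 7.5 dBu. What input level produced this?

18 dBu

That's 3.5 dB above the 4 dBu threshold.
Before 4:1 compression the overshoot was 3.5 × 4 = 14 dB, so input = 4 + 14 = 18 dBu.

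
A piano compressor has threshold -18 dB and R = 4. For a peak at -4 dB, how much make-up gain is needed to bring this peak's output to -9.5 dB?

5 dB

Overshoot 14 dB → 14/4 = 3.5 dB after compression, so the compressed level is -18 + 3.5 = -14.5 dB.
Make-up = target − compressed = -9.5 − (-14.5) = 5 dB.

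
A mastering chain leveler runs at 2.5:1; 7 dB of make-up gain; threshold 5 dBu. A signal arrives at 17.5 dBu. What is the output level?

The input is 12.5 dB above the 5 dBu threshold.
At 2.5:1 the overshoot is divided by 2.5, leaving 5 dB above threshold.
Output = 5 + 5 = 10 dBu; make-up adds 7 dB, giving 17 dBu.

17 dBu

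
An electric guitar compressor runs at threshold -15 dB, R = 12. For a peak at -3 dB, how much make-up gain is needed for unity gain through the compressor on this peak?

11 dB

Without make-up, output = threshold + overshoot/12 = -15 + 1 = -14 dB.
Gap to target: 11 dB.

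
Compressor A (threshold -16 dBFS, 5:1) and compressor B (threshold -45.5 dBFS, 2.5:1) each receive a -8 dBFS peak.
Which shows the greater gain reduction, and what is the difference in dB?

A: overshoot 8 dB → output overshoot 1.6 dB → GR 6.4 dB.
B: overshoot 37.5 dB → output overshoot 15 dB → GR 22.5 dB.
Difference: 16.1 dB in favour of B.

B, by 16.1 dB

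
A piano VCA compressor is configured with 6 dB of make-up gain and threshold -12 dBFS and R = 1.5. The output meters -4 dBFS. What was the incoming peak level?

Before make-up, the level was -4 − 6 = -10 dBFS.
The compressed level sits -10 − (-12) = 2 dB over threshold.
Input overshoot = R × output overshoot = 3 dB → input = -12 + 3 = -9 dBFS.

-9 dBFS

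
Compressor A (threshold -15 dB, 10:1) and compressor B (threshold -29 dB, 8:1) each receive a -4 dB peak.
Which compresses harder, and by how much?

B, by 11.975 dB

A: 11 dB over, compressed to 1.1 dB over, so 9.9 dB of GR.
B: 25 dB over, compressed to 3.125 dB over, so 21.875 dB of GR.
B applies 11.975 dB more gain reduction.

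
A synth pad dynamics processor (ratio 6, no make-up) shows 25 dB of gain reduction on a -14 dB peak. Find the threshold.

-44 dB

Let T be the threshold. Output overshoot = (input overshoot)/R, so -39 − T = (-14 − T)/6.
6·(-39 − T) = -14 − T → 5·T = -234 − (-14) = -220.
T = -220/5 = -44 dB.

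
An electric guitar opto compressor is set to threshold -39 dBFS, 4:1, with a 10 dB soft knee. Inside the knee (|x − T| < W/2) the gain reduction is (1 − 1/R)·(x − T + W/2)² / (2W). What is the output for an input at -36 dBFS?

-38.4 dBFS

x − T + W/2 = -36 − (-39) + 5 = 8.
GR = (1 − 1/4) × 8² / 20 = 0.75 × 64 / 20 = 2.4 dB.
Output = -36 − 2.4 = -38.4 dBFS.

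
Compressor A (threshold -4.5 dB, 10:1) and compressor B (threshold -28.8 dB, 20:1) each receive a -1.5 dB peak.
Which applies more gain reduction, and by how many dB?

B, by 23.235 dB

A: overshoot 3 dB → output overshoot 0.3 dB → GR 2.7 dB.
B: overshoot 27.3 dB → output overshoot 1.365 dB → GR 25.935 dB.
B reduces 23.235 dB more.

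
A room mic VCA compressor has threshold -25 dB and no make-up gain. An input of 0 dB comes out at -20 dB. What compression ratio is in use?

5:1

Input overshoot = 0 − (-25) = 25 dB; output overshoot = -20 − (-25) = 5 dB.
Ratio = 25 / 5 = 5.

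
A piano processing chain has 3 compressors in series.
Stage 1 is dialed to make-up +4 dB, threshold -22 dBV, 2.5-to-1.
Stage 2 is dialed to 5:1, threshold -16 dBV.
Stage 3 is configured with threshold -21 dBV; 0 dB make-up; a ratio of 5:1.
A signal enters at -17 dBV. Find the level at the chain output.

-20 dBV

Stage 1: -17 dBV is 5 dB over -22 dBV; at 2.5:1 that becomes 2 dB over, giving -20 dBV; +4 dB make-up → -16 dBV.
Stage 2: below threshold (-16 ≤ -16); passes unchanged; output -16 dBV.
Stage 3: overshoot 5 dB → 5/5 = 1 dB → -20 dBV.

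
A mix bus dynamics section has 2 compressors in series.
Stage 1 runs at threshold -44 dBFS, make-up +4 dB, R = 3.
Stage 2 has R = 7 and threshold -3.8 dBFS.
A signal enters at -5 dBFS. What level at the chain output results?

Stage 1: 39 dB above -44 dBFS, reduced 3:1 to 13 dB above → -31 dBFS; +4 dB make-up → -27 dBFS.
Stage 2: -27 dBFS ≤ -3.8 dBFS, so stage 2 doesn't engage; output -27 dBFS.

-27 dBFS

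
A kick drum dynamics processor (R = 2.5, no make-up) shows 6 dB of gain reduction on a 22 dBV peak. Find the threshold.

Gain reduction = 22 − 16 = 6 dB; output overshoot = GR / (R − 1) = 6 / 1.5 = 4 dB.
Threshold = output − output overshoot = 16 − 4 = 12 dBV.

12 dBV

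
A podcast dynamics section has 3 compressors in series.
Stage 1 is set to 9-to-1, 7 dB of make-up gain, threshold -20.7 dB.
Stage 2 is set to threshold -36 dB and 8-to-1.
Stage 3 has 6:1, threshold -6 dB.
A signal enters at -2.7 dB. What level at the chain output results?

Stage 1: overshoot 18 dB → 18/9 = 2 dB → -18.7 dB; +7 dB make-up → -11.7 dB.
Stage 2: 24.3 dB above -36 dB, reduced 8:1 to 3.0375 dB above → -32.9625 dB.
Stage 3: -32.9625 dB is at or below the -6 dB threshold — no compression; output -32.9625 dB.

-32.9625 dB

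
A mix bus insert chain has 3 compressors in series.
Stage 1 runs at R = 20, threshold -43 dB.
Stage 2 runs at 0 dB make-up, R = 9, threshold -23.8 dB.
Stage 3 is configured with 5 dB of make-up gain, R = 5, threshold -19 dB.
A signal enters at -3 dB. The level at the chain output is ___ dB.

-36 dB

Stage 1: overshoot 40 dB → 40/20 = 2 dB → -41 dB.
Stage 2: -41 dB is at or below the -23.8 dB threshold — no compression; output -41 dB.
Stage 3: below threshold (-41 ≤ -19); passes unchanged; make-up brings it to -36 dB.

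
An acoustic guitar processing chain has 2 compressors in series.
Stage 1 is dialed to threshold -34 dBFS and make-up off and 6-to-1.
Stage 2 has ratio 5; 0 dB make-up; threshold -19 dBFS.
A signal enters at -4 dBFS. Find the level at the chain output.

-29 dBFS

Stage 1: 30 dB above -34 dBFS, reduced 6:1 to 5 dB above → -29 dBFS.
Stage 2: -29 dBFS is at or below the -19 dBFS threshold — no compression; output -29 dBFS.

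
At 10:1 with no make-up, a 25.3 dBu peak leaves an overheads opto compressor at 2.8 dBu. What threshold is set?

0.3 dBu

Input is 25 dB above T (since output overshoot × R = input overshoot: (2.8 − T)·10 = 25.3 − T gives T = 0.3 dBu).
Check: 0.3 + (25.3 − 0.3)/10 = 0.3 + 2.5 = 2.8 dBu. ✓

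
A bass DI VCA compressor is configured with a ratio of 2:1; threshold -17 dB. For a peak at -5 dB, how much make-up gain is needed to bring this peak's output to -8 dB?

3 dB

Without make-up, output = threshold + overshoot/2 = -17 + 6 = -11 dB.
Gap to target: 3 dB.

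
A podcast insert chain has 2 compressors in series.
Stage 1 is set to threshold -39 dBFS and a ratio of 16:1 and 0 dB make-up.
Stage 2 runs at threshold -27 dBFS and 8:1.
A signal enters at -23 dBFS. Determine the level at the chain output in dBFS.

Stage 1: 16 dB above -39 dBFS, reduced 16:1 to 1 dB above → -38 dBFS.
Stage 2: below threshold (-38 ≤ -27); passes unchanged; output -38 dBFS.

-38 dBFS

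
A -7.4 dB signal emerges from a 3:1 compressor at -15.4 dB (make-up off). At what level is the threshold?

-19.4 dB

Let T be the threshold. Output overshoot = (input overshoot)/R, so -15.4 − T = (-7.4 − T)/3.
3·(-15.4 − T) = -7.4 − T → 2·T = -46.2 − (-7.4) = -38.8.
T = -38.8/2 = -19.4 dB.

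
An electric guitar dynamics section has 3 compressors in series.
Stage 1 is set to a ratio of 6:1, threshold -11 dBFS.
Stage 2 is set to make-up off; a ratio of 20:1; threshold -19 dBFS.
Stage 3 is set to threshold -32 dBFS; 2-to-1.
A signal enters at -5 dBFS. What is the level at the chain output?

Stage 1: overshoot 6 dB → 6/6 = 1 dB → -10 dBFS.
Stage 2: 9 dB above -19 dBFS, reduced 20:1 to 0.45 dB above → -18.55 dBFS.
Stage 3: 13.45 dB above -32 dBFS, reduced 2:1 to 6.725 dB above → -25.275 dBFS.

-25.275 dBFS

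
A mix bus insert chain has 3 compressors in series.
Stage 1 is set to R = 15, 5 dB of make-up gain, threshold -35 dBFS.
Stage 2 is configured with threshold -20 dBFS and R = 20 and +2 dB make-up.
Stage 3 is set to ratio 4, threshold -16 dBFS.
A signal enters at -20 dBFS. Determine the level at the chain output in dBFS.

Stage 1: 15 dB above -35 dBFS, reduced 15:1 to 1 dB above → -34 dBFS; +5 dB make-up → -29 dBFS.
Stage 2: -29 dBFS ≤ -20 dBFS, so stage 2 doesn't engage; make-up brings it to -27 dBFS.
Stage 3: -27 dBFS ≤ -16 dBFS, so stage 3 doesn't engage; output -27 dBFS.

-27 dBFS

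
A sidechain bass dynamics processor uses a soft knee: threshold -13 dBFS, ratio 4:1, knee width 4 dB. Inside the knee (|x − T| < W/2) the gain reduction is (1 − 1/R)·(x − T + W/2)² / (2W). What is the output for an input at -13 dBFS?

-13.375 dBFS

x − T + W/2 = -13 − (-13) + 2 = 2.
GR = (1 − 1/4) × 2² / 8 = 0.75 × 4 / 8 = 0.375 dB.
Output = -13 − 0.375 = -13.375 dBFS.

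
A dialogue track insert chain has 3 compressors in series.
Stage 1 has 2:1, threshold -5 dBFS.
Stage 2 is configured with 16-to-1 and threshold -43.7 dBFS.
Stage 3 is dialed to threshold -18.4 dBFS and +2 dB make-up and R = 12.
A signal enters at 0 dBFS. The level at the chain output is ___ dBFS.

-39.125 dBFS

Stage 1: 5 dB above -5 dBFS, reduced 2:1 to 2.5 dB above → -2.5 dBFS.
Stage 2: 41.2 dB above -43.7 dBFS, reduced 16:1 to 2.575 dB above → -41.125 dBFS.
Stage 3: -41.125 dBFS ≤ -18.4 dBFS, so stage 3 doesn't engage; make-up brings it to -39.125 dBFS.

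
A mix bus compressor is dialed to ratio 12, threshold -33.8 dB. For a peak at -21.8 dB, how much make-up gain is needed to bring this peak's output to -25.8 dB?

Without make-up, output = threshold + overshoot/12 = -33.8 + 1 = -32.8 dB.
Gap to target: 7 dB.

7 dB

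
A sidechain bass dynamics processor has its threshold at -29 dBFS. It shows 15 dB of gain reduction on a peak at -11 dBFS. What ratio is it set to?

6:1

Input overshoot = -11 − (-29) = 18 dB.
Output overshoot = 18 − 15 = 3 dB.
Ratio = input overshoot / output overshoot = 18 / 3 = 6.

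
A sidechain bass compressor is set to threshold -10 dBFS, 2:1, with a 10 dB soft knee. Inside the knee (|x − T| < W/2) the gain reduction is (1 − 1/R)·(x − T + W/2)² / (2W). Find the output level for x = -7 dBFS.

-8.6 dBFS

x − T + W/2 = -7 − (-10) + 5 = 8.
GR = (1 − 1/2) × 8² / 20 = 0.5 × 64 / 20 = 1.6 dB.
Output = -7 − 1.6 = -8.6 dBFS.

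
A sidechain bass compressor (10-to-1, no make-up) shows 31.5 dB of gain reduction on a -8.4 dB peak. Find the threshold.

-43.4 dB

Input is 35 dB above T (since output overshoot × R = input overshoot: (-39.9 − T)·10 = -8.4 − T gives T = -43.4 dB).
Check: -43.4 + (-8.4 − (-43.4))/10 = -43.4 + 3.5 = -39.9 dB. ✓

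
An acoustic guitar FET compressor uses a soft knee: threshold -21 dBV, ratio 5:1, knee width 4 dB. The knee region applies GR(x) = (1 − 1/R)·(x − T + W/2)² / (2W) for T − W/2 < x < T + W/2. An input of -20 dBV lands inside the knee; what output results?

x − T + W/2 = -20 − (-21) + 2 = 3.
GR = (1 − 1/5) × 3² / 8 = 0.8 × 9 / 8 = 0.9 dB.
Output = -20 − 0.9 = -20.9 dBV.

-20.9 dBV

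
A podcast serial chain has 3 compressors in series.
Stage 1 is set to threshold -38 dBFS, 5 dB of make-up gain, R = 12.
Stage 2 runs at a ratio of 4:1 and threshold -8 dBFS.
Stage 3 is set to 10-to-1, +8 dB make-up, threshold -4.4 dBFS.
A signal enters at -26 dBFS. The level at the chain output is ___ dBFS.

-24 dBFS

Stage 1: overshoot 12 dB → 12/12 = 1 dB → -37 dBFS; +5 dB make-up → -32 dBFS.
Stage 2: -32 dBFS ≤ -8 dBFS, so stage 2 doesn't engage; output -32 dBFS.
Stage 3: below threshold (-32 ≤ -4.4); passes unchanged; make-up brings it to -24 dBFS.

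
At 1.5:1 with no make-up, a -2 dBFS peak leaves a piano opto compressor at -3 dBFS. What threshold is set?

Input is 3 dB above T (since output overshoot × R = input overshoot: (-3 − T)·1.5 = -2 − T gives T = -5 dBFS).
Check: -5 + (-2 − (-5))/1.5 = -5 + 2 = -3 dBFS. ✓

-5 dBFS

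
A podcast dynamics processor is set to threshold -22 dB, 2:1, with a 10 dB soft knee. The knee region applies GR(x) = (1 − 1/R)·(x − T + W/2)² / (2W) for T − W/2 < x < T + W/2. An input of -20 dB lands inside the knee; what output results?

-21.225 dB

x − T + W/2 = -20 − (-22) + 5 = 7.
GR = (1 − 1/2) × 7² / 20 = 0.5 × 49 / 20 = 1.225 dB.
Output = -20 − 1.225 = -21.225 dB.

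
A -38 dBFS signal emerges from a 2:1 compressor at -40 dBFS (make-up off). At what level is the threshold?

Let T be the threshold. Output overshoot = (input overshoot)/R, so -40 − T = (-38 − T)/2.
2·(-40 − T) = -38 − T → 1·T = -80 − (-38) = -42.
T = -42/1 = -42 dBFS.

-42 dBFS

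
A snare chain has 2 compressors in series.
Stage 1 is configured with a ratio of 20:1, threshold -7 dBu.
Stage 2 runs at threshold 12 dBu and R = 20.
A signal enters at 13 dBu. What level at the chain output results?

Stage 1: 13 dBu is 20 dB over -7 dBu; at 20:1 that becomes 1 dB over, giving -6 dBu.
Stage 2: -6 dBu is at or below the 12 dBu threshold — no compression; output -6 dBu.

-6 dBu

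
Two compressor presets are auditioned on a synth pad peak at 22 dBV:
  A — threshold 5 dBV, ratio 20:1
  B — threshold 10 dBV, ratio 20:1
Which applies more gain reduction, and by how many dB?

A, by 4.75 dB

A: overshoot 17 dB → output overshoot 0.85 dB → GR 16.15 dB.
B: overshoot 12 dB → output overshoot 0.6 dB → GR 11.4 dB.
Difference: 4.75 dB in favour of A.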